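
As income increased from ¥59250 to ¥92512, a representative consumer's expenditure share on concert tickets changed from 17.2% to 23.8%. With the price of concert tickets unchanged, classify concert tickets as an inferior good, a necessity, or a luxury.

luxury

The budget share rises as income rises, so η > 1.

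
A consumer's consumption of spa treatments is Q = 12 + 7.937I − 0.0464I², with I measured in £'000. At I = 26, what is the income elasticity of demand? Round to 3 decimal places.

At I = 26: Q = 186.9956.
dQ/dI = 7.937 − 0.0928I = 5.52420.
η = (dQ/dI)·(I/Q) = 5.52420 × (26/186.9956) = 0.768.

0.768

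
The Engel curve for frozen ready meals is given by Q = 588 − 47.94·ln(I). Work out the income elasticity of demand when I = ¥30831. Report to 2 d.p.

-0.52

At I = 30831: Q = 92.479.
dQ/dI = -47.94/I = -0.00155493 at this income.
η = (dQ/dI)·(I/Q) = -0.00155493 × (30831/92.479) = -0.52.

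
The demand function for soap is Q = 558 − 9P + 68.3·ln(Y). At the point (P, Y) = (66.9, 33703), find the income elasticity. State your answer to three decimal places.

At P = 66.9, Y = 33703: Q = 667.951.
Holding P constant, ∂Q/∂Y = 68.3/Y = 0.00202653.
η_Y = (∂Q/∂Y)·(Y/Q) = 0.00202653 × (33703/667.951) = 0.102.

0.102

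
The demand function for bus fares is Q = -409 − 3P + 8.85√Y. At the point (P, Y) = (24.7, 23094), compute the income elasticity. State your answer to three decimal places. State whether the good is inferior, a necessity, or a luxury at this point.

0.780 (necessity)

At P = 24.7, Y = 23094: Q = 861.809.
Holding P constant, ∂Q/∂Y = 8.85/(2√Y) = 0.0291181.
η_Y = (∂Q/∂Y)·(Y/Q) = 0.0291181 × (23094/861.809) = 0.780.
Since 0 < η < 1, this is a necessity.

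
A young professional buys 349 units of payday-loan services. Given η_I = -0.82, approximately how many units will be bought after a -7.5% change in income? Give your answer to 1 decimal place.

%ΔQ ≈ η × %ΔI = -0.82 × (-7.5%) = 6.15%.
New Q ≈ 349 × (1 + 0.0615) = 370.5.

370.5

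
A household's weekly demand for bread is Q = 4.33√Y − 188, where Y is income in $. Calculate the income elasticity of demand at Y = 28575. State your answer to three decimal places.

At Y = 28575: Q = 543.949.
dQ/dY = 4.33/(2√Y) = 0.0128075 at this income.
η = (dQ/dY)·(Y/Q) = 0.0128075 × (28575/543.949) = 0.673.

0.673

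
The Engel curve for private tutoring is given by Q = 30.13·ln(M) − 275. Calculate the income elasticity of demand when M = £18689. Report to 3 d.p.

1.411

At M = 18689: Q = 21.349.
dQ/dM = 30.13/M = 0.00161218 at this income.
η = (dQ/dM)·(M/Q) = 0.00161218 × (18689/21.349) = 1.411.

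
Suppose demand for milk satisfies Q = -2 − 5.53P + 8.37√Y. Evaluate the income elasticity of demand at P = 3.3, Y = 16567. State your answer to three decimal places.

At P = 3.3, Y = 16567: Q = 1057.078.
Holding P constant, ∂Q/∂Y = 8.37/(2√Y) = 0.0325142.
η_Y = (∂Q/∂Y)·(Y/Q) = 0.0325142 × (16567/1057.078) = 0.510.

0.510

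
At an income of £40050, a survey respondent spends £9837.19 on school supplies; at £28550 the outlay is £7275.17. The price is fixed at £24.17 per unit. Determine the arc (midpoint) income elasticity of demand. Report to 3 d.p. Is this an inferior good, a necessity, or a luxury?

0.893 (necessity)

With a constant price, Q₁ = 9837.19/24.17 = 407.000 and Q₂ = 7275.17/24.17 = 301.000 (equivalently, work directly with expenditure since P cancels).
Midpoint %ΔQ = (7275.17 − 9837.19)/8556.18 = -0.29944; midpoint %ΔI = (28550 − 40050)/34300 = -0.33528.
η = -0.29944 / -0.33528 = 0.893.
0 < η < 1 ⇒ necessity.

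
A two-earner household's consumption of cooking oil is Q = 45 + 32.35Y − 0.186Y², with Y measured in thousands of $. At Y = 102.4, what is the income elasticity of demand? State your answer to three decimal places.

-0.418

At Y = 102.4: Q = 1407.2886.
dQ/dY = 32.35 − 0.372Y = -5.74280.
η = (dQ/dY)·(Y/Q) = -5.74280 × (102.4/1407.2886) = -0.418.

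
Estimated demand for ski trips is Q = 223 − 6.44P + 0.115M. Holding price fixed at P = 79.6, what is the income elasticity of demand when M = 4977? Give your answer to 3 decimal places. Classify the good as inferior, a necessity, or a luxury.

At P = 79.6, M = 4977: Q = 282.731.
Holding P constant, ∂Q/∂M = 0.115.
η_M = (∂Q/∂M)·(M/Q) = 0.115 × (4977/282.731) = 2.024.
Since η > 1, this is a luxury.

2.024 (luxury)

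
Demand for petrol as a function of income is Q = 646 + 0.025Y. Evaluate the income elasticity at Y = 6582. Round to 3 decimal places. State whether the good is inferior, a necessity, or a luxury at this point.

0.203 (necessity)

At Y = 6582: Q = 810.550.
dQ/dY = 0.025.
η = (dQ/dY)·(Y/Q) = 0.025 × (6582/810.550) = 0.203.
Since 0 < η < 1, the good is a necessity.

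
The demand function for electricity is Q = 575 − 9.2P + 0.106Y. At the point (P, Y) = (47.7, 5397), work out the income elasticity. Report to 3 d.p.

0.808

At P = 47.7, Y = 5397: Q = 708.242.
Holding P constant, ∂Q/∂Y = 0.106.
η_Y = (∂Q/∂Y)·(Y/Q) = 0.106 × (5397/708.242) = 0.808.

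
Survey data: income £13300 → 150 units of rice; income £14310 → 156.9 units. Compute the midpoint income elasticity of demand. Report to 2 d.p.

0.61

ΔQ = 156.9 − 150 = 6.9; midpoint Q̄ = (150 + 156.9)/2 = 153.45.
ΔI = 14310 − 13300 = 1010; midpoint Ī = (13300 + 14310)/2 = 13805.
η = (ΔQ/Q̄) ÷ (ΔI/Ī) = (6.9/153.45) ÷ (1010/13805) = 0.61.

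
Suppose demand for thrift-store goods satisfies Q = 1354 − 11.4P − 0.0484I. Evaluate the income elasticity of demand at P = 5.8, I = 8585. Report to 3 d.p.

At P = 5.8, I = 8585: Q = 872.366.
Holding P constant, ∂Q/∂I = −0.0484.
η_I = (∂Q/∂I)·(I/Q) = -0.0484 × (8585/872.366) = -0.476.

-0.476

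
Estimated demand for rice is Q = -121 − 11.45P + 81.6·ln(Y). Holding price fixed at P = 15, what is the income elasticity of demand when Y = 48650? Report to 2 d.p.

0.14

At P = 15, Y = 48650: Q = 587.910.
Holding P constant, ∂Q/∂Y = 81.6/Y = 0.00167729.
η_Y = (∂Q/∂Y)·(Y/Q) = 0.00167729 × (48650/587.910) = 0.14.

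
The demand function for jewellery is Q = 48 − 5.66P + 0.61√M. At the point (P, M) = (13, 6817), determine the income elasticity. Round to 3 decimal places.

1.016

At P = 13, M = 6817: Q = 24.785.
Holding P constant, ∂Q/∂M = 0.61/(2√M) = 0.00369405.
η_M = (∂Q/∂M)·(M/Q) = 0.00369405 × (6817/24.785) = 1.016.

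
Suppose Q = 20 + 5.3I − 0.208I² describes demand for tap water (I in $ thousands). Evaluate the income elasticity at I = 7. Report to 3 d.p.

At I = 7: Q = 46.9080.
dQ/dI = 5.3 − 0.416I = 2.38800.
η = (dQ/dI)·(I/Q) = 2.38800 × (7/46.9080) = 0.356.

0.356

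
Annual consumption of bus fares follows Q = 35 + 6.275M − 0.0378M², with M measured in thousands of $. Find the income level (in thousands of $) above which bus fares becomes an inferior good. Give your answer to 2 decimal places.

dQ/dM = 6.275 − 0.0756M.
The good is inferior where dQ/dM < 0. Setting dQ/dM = 0 gives M = 6.275 / 0.0756 = 83.00.

83.00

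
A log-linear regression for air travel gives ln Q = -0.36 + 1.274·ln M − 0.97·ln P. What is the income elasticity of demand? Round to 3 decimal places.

In a log-linear demand, the coefficient on ln M is the income elasticity.
So η = 1.274.

1.274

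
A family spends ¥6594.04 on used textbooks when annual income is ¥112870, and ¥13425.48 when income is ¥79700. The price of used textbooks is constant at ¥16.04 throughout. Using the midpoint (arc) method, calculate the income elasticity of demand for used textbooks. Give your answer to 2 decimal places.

-1.98

With a constant price, Q₁ = 6594.04/16.04 = 411.100 and Q₂ = 13425.48/16.04 = 837.000 (equivalently, work directly with expenditure since P cancels).
Midpoint %ΔQ = (13425.48 − 6594.04)/10009.76 = 0.68248; midpoint %ΔI = (79700 − 112870)/96285 = -0.34450.
η = 0.68248 / -0.34450 = -1.98.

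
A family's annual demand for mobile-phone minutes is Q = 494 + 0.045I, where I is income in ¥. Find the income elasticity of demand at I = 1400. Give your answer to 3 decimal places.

0.113

At I = 1400: Q = 557.000.
dQ/dI = 0.045.
η = (dQ/dI)·(I/Q) = 0.045 × (1400/557.000) = 0.113.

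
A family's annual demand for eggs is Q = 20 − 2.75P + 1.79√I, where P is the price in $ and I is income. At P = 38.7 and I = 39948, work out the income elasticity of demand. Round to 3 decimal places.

0.659

At P = 38.7, I = 39948: Q = 271.342.
Holding P constant, ∂Q/∂I = 1.79/(2√I) = 0.00447791.
η_I = (∂Q/∂I)·(I/Q) = 0.00447791 × (39948/271.342) = 0.659.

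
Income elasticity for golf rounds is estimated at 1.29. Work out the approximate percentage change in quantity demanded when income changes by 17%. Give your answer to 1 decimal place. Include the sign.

21.9%

%ΔQ ≈ η × %ΔI = 1.29 × 17% = 21.9%.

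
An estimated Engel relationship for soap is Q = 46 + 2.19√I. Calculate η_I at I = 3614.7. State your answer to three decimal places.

0.371

At I = 3614.7: Q = 177.668.
dQ/dI = 2.19/(2√I) = 0.0182129 at this income.
η = (dQ/dI)·(I/Q) = 0.0182129 × (3614.7/177.668) = 0.371.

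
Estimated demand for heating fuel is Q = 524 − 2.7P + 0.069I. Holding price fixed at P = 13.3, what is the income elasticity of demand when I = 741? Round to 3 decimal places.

0.095

At P = 13.3, I = 741: Q = 539.219.
Holding P constant, ∂Q/∂I = 0.069.
η_I = (∂Q/∂I)·(I/Q) = 0.069 × (741/539.219) = 0.095.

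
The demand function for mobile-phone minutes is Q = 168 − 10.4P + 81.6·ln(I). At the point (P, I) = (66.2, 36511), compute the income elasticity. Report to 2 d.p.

At P = 66.2, I = 36511: Q = 336.758.
Holding P constant, ∂Q/∂I = 81.6/I = 0.00223494.
η_I = (∂Q/∂I)·(I/Q) = 0.00223494 × (36511/336.758) = 0.24.

0.24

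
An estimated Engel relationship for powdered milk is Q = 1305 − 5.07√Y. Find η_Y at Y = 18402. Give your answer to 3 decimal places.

At Y = 18402: Q = 617.234.
dQ/dY = -5.07/(2√Y) = -0.0186873 at this income.
η = (dQ/dY)·(Y/Q) = -0.0186873 × (18402/617.234) = -0.557.

-0.557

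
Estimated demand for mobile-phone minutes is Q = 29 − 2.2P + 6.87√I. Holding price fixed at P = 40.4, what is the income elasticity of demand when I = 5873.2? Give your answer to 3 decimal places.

0.564

At P = 40.4, I = 5873.2: Q = 466.615.
Holding P constant, ∂Q/∂I = 6.87/(2√I) = 0.0448218.
η_I = (∂Q/∂I)·(I/Q) = 0.0448218 × (5873.2/466.615) = 0.564.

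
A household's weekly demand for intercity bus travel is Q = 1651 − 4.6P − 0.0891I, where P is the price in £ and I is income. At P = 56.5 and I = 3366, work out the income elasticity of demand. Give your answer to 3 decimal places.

At P = 56.5, I = 3366: Q = 1091.189.
Holding P constant, ∂Q/∂I = −0.0891.
η_I = (∂Q/∂I)·(I/Q) = -0.0891 × (3366/1091.189) = -0.275.

-0.275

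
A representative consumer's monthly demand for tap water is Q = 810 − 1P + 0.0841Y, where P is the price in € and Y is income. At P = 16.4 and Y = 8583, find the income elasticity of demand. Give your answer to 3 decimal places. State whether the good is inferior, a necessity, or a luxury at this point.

0.476 (necessity)

At P = 16.4, Y = 8583: Q = 1515.430.
Holding P constant, ∂Q/∂Y = 0.0841.
η_Y = (∂Q/∂Y)·(Y/Q) = 0.0841 × (8583/1515.430) = 0.476.
Since 0 < η < 1, this is a necessity.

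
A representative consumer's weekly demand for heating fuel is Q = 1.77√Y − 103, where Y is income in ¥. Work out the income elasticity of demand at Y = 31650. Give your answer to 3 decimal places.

0.743

At Y = 31650: Q = 211.891.
dQ/dY = 1.77/(2√Y) = 0.00497458 at this income.
η = (dQ/dY)·(Y/Q) = 0.00497458 × (31650/211.891) = 0.743.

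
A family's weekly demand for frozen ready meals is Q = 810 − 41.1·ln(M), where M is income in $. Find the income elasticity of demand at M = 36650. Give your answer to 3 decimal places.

-0.109

At M = 36650: Q = 378.073.
dQ/dM = -41.1/M = -0.00112142 at this income.
η = (dQ/dM)·(M/Q) = -0.00112142 × (36650/378.073) = -0.109.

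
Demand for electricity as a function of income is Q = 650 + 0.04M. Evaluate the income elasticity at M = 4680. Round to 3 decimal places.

At M = 4680: Q = 837.200.
dQ/dM = 0.04.
η = (dQ/dM)·(M/Q) = 0.04 × (4680/837.200) = 0.224.

0.224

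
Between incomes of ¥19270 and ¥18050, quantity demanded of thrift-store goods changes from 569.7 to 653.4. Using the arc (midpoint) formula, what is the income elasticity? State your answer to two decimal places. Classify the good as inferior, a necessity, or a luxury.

-2.09 (inferior good)

ΔQ = 653.4 − 569.7 = 83.7; midpoint Q̄ = (569.7 + 653.4)/2 = 611.55.
ΔI = 18050 − 19270 = -1220; midpoint Ī = (19270 + 18050)/2 = 18660.
η = (ΔQ/Q̄) ÷ (ΔI/Ī) = (83.7/611.55) ÷ (-1220/18660) = -2.09.
η < 0 ⇒ inferior good.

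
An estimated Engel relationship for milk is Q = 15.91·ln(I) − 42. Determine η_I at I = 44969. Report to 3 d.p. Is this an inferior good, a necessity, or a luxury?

At I = 44969: Q = 128.455.
dQ/dI = 15.91/I = 0.000353799 at this income.
η = (dQ/dI)·(I/Q) = 0.000353799 × (44969/128.455) = 0.124.
Since 0 < η < 1, the good is a necessity.

0.124 (necessity)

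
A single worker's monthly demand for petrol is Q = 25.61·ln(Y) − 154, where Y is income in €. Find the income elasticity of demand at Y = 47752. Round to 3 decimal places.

0.210

At Y = 47752: Q = 121.916.
dQ/dY = 25.61/Y = 0.000536313 at this income.
η = (dQ/dY)·(Y/Q) = 0.000536313 × (47752/121.916) = 0.210.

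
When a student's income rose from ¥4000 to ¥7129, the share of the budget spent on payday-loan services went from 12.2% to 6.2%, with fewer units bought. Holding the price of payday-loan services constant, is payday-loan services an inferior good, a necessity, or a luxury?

inferior good

Quantity demanded falls as income rises, so η < 0.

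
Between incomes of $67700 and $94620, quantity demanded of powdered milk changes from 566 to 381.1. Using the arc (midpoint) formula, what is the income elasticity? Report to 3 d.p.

ΔQ = 381.1 − 566 = -184.9; midpoint Q̄ = (566 + 381.1)/2 = 473.55.
ΔI = 94620 − 67700 = 26920; midpoint Ī = (67700 + 94620)/2 = 81160.
η = (ΔQ/Q̄) ÷ (ΔI/Ī) = (-184.9/473.55) ÷ (26920/81160) = -1.177.

-1.177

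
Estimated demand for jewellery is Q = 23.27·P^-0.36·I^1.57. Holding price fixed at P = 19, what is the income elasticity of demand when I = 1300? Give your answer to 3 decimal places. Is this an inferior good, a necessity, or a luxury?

1.570 (luxury)

For a multiplicative demand Q = A·P^α·I^β, the income elasticity is β everywhere.
Here β = 1.57, so η = 1.570.
Since η > 1, this is a luxury.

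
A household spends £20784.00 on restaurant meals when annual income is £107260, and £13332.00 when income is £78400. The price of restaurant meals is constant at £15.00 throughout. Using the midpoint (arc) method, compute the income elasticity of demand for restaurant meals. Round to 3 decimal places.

With a constant price, Q₁ = 20784.00/15.00 = 1385.600 and Q₂ = 13332.00/15.00 = 888.800 (equivalently, work directly with expenditure since P cancels).
Midpoint %ΔQ = (13332.00 − 20784.00)/17058.00 = -0.43686; midpoint %ΔI = (78400 − 107260)/92830 = -0.31089.
η = -0.43686 / -0.31089 = 1.405.

1.405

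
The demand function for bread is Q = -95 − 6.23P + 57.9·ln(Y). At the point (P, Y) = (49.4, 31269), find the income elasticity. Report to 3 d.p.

At P = 49.4, Y = 31269: Q = 196.525.
Holding P constant, ∂Q/∂Y = 57.9/Y = 0.00185167.
η_Y = (∂Q/∂Y)·(Y/Q) = 0.00185167 × (31269/196.525) = 0.295.

0.295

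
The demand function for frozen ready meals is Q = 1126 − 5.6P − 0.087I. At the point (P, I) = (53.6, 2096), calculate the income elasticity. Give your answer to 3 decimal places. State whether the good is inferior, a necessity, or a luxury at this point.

-0.283 (inferior good)

At P = 53.6, I = 2096: Q = 643.488.
Holding P constant, ∂Q/∂I = −0.087.
η_I = (∂Q/∂I)·(I/Q) = -0.087 × (2096/643.488) = -0.283.
Since η < 0, this is an inferior good.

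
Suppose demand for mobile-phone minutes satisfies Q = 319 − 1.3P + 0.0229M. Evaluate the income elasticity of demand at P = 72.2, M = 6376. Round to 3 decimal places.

0.393

At P = 72.2, M = 6376: Q = 371.150.
Holding P constant, ∂Q/∂M = 0.0229.
η_M = (∂Q/∂M)·(M/Q) = 0.0229 × (6376/371.150) = 0.393.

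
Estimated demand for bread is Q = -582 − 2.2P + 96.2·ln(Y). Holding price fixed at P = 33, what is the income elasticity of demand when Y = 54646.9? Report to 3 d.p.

At P = 33, Y = 54646.9: Q = 394.812.
Holding P constant, ∂Q/∂Y = 96.2/Y = 0.00176039.
η_Y = (∂Q/∂Y)·(Y/Q) = 0.00176039 × (54646.9/394.812) = 0.244.

0.244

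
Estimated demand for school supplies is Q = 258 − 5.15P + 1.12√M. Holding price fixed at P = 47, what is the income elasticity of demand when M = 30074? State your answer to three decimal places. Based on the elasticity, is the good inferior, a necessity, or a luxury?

0.462 (necessity)

At P = 47, M = 30074: Q = 210.179.
Holding P constant, ∂Q/∂M = 1.12/(2√M) = 0.00322918.
η_M = (∂Q/∂M)·(M/Q) = 0.00322918 × (30074/210.179) = 0.462.
Since 0 < η < 1, this is a necessity.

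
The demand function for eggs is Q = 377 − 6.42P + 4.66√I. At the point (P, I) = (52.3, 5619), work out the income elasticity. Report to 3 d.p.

At P = 52.3, I = 5619: Q = 390.548.
Holding P constant, ∂Q/∂I = 4.66/(2√I) = 0.0310832.
η_I = (∂Q/∂I)·(I/Q) = 0.0310832 × (5619/390.548) = 0.447.

0.447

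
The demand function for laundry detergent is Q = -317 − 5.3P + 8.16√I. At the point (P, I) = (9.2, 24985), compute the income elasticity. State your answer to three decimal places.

0.698

At P = 9.2, I = 24985: Q = 924.062.
Holding P constant, ∂Q/∂I = 8.16/(2√I) = 0.0258119.
η_I = (∂Q/∂I)·(I/Q) = 0.0258119 × (24985/924.062) = 0.698.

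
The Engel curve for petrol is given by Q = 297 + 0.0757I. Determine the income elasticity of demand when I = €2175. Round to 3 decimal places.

At I = 2175: Q = 461.648.
dQ/dI = 0.0757.
η = (dQ/dI)·(I/Q) = 0.0757 × (2175/461.648) = 0.357.

0.357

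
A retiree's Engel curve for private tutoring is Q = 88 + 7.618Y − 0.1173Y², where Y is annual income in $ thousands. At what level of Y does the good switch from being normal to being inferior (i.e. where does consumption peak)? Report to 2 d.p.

32.47

dQ/dY = 7.618 − 0.2346Y.
The good is inferior where dQ/dY < 0. Setting dQ/dY = 0 gives Y = 7.618 / 0.2346 = 32.47.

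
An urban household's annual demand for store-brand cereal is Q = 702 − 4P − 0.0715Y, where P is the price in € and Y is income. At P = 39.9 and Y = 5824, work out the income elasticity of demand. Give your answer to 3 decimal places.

At P = 39.9, Y = 5824: Q = 125.984.
Holding P constant, ∂Q/∂Y = −0.0715.
η_Y = (∂Q/∂Y)·(Y/Q) = -0.0715 × (5824/125.984) = -3.305.

-3.305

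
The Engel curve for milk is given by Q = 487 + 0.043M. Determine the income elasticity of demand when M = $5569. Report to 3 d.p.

0.330

At M = 5569: Q = 726.467.
dQ/dM = 0.043.
η = (dQ/dM)·(M/Q) = 0.043 × (5569/726.467) = 0.330.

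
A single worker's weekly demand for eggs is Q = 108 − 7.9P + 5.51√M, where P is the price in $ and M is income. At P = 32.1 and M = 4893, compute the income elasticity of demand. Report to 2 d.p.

At P = 32.1, M = 4893: Q = 239.834.
Holding P constant, ∂Q/∂M = 5.51/(2√M) = 0.0393853.
η_M = (∂Q/∂M)·(M/Q) = 0.0393853 × (4893/239.834) = 0.80.

0.80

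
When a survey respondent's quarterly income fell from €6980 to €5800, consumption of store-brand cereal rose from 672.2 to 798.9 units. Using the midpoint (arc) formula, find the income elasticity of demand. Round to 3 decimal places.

-0.933

ΔQ = 798.9 − 672.2 = 126.7; midpoint Q̄ = (672.2 + 798.9)/2 = 735.55.
ΔI = 5800 − 6980 = -1180; midpoint Ī = (6980 + 5800)/2 = 6390.
η = (ΔQ/Q̄) ÷ (ΔI/Ī) = (126.7/735.55) ÷ (-1180/6390) = -0.933.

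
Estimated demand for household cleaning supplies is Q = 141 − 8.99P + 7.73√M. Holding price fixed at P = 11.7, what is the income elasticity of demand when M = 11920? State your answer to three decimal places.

0.480

At P = 11.7, M = 11920: Q = 879.769.
Holding P constant, ∂Q/∂M = 7.73/(2√M) = 0.0354007.
η_M = (∂Q/∂M)·(M/Q) = 0.0354007 × (11920/879.769) = 0.480.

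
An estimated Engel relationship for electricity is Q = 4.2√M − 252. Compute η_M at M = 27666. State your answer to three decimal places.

0.782

At M = 27666: Q = 446.590.
dQ/dM = 4.2/(2√M) = 0.0126254 at this income.
η = (dQ/dM)·(M/Q) = 0.0126254 × (27666/446.590) = 0.782.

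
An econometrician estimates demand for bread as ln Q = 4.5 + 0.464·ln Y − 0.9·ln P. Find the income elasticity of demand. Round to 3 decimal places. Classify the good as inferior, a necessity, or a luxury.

0.464 (necessity)

In a log-linear demand, the coefficient on ln Y is the income elasticity.
So η = 0.464.
0 < η < 1 ⇒ necessity.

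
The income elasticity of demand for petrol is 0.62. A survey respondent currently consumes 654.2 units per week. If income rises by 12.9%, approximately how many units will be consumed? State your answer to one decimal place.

706.5

%ΔQ ≈ η × %ΔI = 0.62 × 12.9% = 7.998%.
New Q ≈ 654.2 × (1 + 0.07998) = 706.5.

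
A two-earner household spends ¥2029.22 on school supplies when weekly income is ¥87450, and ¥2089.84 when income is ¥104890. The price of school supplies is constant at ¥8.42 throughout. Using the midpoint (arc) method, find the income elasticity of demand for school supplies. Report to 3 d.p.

With a constant price, Q₁ = 2029.22/8.42 = 241.000 and Q₂ = 2089.84/8.42 = 248.200 (equivalently, work directly with expenditure since P cancels).
Midpoint %ΔQ = (2089.84 − 2029.22)/2059.53 = 0.02943; midpoint %ΔI = (104890 − 87450)/96170 = 0.18135.
η = 0.02943 / 0.18135 = 0.162.

0.162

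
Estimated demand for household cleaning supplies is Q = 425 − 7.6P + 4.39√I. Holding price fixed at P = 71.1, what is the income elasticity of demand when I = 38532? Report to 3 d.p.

At P = 71.1, I = 38532: Q = 746.378.
Holding P constant, ∂Q/∂I = 4.39/(2√I) = 0.0111821.
η_I = (∂Q/∂I)·(I/Q) = 0.0111821 × (38532/746.378) = 0.577.

0.577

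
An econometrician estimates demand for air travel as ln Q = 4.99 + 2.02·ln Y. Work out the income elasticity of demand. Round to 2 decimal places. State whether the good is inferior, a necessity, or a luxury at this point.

In a log-linear demand, the coefficient on ln Y is the income elasticity.
So η = 2.02.
η > 1 ⇒ luxury.

2.02 (luxury)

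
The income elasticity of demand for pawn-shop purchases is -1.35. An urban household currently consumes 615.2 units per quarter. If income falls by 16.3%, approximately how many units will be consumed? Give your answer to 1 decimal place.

%ΔQ ≈ η × %ΔI = -1.35 × (-16.3%) = 22.005%.
New Q ≈ 615.2 × (1 + 0.22005) = 750.6.

750.6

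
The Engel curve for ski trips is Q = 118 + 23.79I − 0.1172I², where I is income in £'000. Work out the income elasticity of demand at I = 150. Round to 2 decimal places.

At I = 150: Q = 1049.5000.
dQ/dI = 23.79 − 0.2344I = -11.37000.
η = (dQ/dI)·(I/Q) = -11.37000 × (150/1049.5000) = -1.63.

-1.63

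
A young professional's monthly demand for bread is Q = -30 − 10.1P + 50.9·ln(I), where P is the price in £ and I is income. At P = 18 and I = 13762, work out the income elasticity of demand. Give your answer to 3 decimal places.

0.186

At P = 18, I = 13762: Q = 273.260.
Holding P constant, ∂Q/∂I = 50.9/I = 0.00369859.
η_I = (∂Q/∂I)·(I/Q) = 0.00369859 × (13762/273.260) = 0.186.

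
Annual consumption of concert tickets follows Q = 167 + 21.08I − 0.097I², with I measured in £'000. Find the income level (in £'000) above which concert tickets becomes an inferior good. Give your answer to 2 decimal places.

108.66

dQ/dI = 21.08 − 0.194I.
The good is inferior where dQ/dI < 0. Setting dQ/dI = 0 gives I = 21.08 / 0.194 = 108.66.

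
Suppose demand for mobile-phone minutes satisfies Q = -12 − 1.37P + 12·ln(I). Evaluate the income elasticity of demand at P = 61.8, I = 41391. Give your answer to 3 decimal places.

At P = 61.8, I = 41391: Q = 30.904.
Holding P constant, ∂Q/∂I = 12/I = 0.000289918.
η_I = (∂Q/∂I)·(I/Q) = 0.000289918 × (41391/30.904) = 0.388.

0.388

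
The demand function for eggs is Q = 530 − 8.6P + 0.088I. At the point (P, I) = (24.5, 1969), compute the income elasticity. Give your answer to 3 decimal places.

At P = 24.5, I = 1969: Q = 492.572.
Holding P constant, ∂Q/∂I = 0.088.
η_I = (∂Q/∂I)·(I/Q) = 0.088 × (1969/492.572) = 0.352.

0.352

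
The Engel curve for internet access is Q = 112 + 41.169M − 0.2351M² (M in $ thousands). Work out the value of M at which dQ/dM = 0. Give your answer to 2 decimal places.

dQ/dM = 41.169 − 0.4702M.
The good is inferior where dQ/dM < 0. Setting dQ/dM = 0 gives M = 41.169 / 0.4702 = 87.56.

87.56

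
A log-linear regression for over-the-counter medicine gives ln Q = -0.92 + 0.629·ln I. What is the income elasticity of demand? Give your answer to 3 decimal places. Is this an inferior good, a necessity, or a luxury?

0.629 (necessity)

In a log-linear demand, the coefficient on ln I is the income elasticity.
So η = 0.629.
0 < η < 1 ⇒ necessity.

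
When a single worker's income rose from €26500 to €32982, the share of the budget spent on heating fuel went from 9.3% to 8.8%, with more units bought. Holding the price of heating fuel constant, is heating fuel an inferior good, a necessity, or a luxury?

Quantity rises but the budget share falls as income rises, so 0 < η < 1.

necessity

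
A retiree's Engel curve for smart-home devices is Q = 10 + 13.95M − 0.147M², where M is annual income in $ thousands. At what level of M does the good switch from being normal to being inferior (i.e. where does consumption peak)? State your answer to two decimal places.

dQ/dM = 13.95 − 0.294M.
The good is inferior where dQ/dM < 0. Setting dQ/dM = 0 gives M = 13.95 / 0.294 = 47.45.

47.45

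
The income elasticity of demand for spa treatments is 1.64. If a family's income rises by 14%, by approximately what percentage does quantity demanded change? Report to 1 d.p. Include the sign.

23.0%

%ΔQ ≈ η × %ΔI = 1.64 × 14% = 23.0%.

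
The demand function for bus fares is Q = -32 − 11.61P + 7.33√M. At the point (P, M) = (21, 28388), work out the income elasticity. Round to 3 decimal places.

At P = 21, M = 28388: Q = 959.203.
Holding P constant, ∂Q/∂M = 7.33/(2√M) = 0.0217524.
η_M = (∂Q/∂M)·(M/Q) = 0.0217524 × (28388/959.203) = 0.644.

0.644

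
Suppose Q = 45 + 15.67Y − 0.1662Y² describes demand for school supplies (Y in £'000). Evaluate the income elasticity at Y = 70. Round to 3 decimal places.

At Y = 70: Q = 327.5200.
dQ/dY = 15.67 − 0.3324Y = -7.59800.
η = (dQ/dY)·(Y/Q) = -7.59800 × (70/327.5200) = -1.624.

-1.624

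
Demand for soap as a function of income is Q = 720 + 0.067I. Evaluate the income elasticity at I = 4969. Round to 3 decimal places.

At I = 4969: Q = 1052.923.
dQ/dI = 0.067.
η = (dQ/dI)·(I/Q) = 0.067 × (4969/1052.923) = 0.316.

0.316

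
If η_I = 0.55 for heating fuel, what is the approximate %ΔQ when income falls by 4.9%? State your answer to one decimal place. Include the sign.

%ΔQ ≈ η × %ΔI = 0.55 × (-4.9%) = -2.7%.

-2.7%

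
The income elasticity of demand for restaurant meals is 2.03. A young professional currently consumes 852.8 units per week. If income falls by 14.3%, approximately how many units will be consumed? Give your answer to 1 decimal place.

605.2

%ΔQ ≈ η × %ΔI = 2.03 × (-14.3%) = -29.029%.
New Q ≈ 852.8 × (1 − 0.29029) = 605.2.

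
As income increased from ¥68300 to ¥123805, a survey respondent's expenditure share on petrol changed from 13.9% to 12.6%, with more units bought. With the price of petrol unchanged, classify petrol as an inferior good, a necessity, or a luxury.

necessity

Quantity rises but the budget share falls as income rises, so 0 < η < 1.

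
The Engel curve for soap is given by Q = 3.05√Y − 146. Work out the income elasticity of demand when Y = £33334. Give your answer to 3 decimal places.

0.678

At Y = 33334: Q = 410.857.
dQ/dY = 3.05/(2√Y) = 0.00835269 at this income.
η = (dQ/dY)·(Y/Q) = 0.00835269 × (33334/410.857) = 0.678.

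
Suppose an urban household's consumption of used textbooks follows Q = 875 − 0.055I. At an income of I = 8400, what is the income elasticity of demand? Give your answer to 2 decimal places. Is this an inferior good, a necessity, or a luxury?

At I = 8400: Q = 413.000.
dQ/dI = −0.055.
η = (dQ/dI)·(I/Q) = -0.055 × (8400/413.000) = -1.12.
Since η < 0, the good is an inferior good.

-1.12 (inferior good)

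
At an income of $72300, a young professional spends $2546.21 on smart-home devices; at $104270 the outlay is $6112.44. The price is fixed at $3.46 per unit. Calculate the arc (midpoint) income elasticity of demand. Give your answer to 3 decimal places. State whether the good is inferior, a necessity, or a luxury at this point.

With a constant price, Q₁ = 2546.21/3.46 = 735.899 and Q₂ = 6112.44/3.46 = 1766.601 (equivalently, work directly with expenditure since P cancels).
Midpoint %ΔQ = (6112.44 − 2546.21)/4329.33 = 0.82374; midpoint %ΔI = (104270 − 72300)/88285 = 0.36212.
η = 0.82374 / 0.36212 = 2.275.
η > 1 ⇒ luxury.

2.275 (luxury)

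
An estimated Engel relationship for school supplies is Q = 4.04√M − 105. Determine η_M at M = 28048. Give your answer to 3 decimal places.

0.592

At M = 28048: Q = 571.601.
dQ/dM = 4.04/(2√M) = 0.0120615 at this income.
η = (dQ/dM)·(M/Q) = 0.0120615 × (28048/571.601) = 0.592.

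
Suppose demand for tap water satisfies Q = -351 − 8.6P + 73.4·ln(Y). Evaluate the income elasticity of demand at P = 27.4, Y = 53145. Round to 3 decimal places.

0.346

At P = 27.4, Y = 53145: Q = 212.009.
Holding P constant, ∂Q/∂Y = 73.4/Y = 0.00138113.
η_Y = (∂Q/∂Y)·(Y/Q) = 0.00138113 × (53145/212.009) = 0.346.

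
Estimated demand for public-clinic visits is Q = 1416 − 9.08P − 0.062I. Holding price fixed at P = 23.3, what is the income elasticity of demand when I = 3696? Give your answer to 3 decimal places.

At P = 23.3, I = 3696: Q = 975.284.
Holding P constant, ∂Q/∂I = −0.062.
η_I = (∂Q/∂I)·(I/Q) = -0.062 × (3696/975.284) = -0.235.

-0.235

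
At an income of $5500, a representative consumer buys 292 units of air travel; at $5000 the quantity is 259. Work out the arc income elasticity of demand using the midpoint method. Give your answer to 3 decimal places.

1.258

ΔQ = 259 − 292 = -33; midpoint Q̄ = (292 + 259)/2 = 275.5.
ΔI = 5000 − 5500 = -500; midpoint Ī = (5500 + 5000)/2 = 5250.
η = (ΔQ/Q̄) ÷ (ΔI/Ī) = (-33/275.5) ÷ (-500/5250) = 1.258.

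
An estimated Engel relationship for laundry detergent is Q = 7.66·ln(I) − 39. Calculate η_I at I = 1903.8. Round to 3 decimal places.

At I = 1903.8: Q = 18.845.
dQ/dI = 7.66/I = 0.00402353 at this income.
η = (dQ/dI)·(I/Q) = 0.00402353 × (1903.8/18.845) = 0.406.

0.406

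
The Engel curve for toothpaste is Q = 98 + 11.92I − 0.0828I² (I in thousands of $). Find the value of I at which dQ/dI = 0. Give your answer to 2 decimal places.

71.98

dQ/dI = 11.92 − 0.1656I.
The good is inferior where dQ/dI < 0. Setting dQ/dI = 0 gives I = 11.92 / 0.1656 = 71.98.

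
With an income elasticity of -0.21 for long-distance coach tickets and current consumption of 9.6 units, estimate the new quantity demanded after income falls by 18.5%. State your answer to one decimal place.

10.0

%ΔQ ≈ η × %ΔI = -0.21 × (-18.5%) = 3.885%.
New Q ≈ 9.6 × (1 + 0.03885) = 10.0.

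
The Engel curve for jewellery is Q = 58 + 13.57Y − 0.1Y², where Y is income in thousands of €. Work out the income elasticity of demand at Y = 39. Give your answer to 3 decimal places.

0.517

At Y = 39: Q = 435.1300.
dQ/dY = 13.57 − 0.2Y = 5.77000.
η = (dQ/dY)·(Y/Q) = 5.77000 × (39/435.1300) = 0.517.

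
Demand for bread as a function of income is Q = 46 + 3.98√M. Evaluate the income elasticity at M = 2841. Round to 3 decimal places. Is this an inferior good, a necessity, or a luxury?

0.411 (necessity)

At M = 2841: Q = 258.138.
dQ/dM = 3.98/(2√M) = 0.0373351 at this income.
η = (dQ/dM)·(M/Q) = 0.0373351 × (2841/258.138) = 0.411.
Since 0 < η < 1, the good is a necessity.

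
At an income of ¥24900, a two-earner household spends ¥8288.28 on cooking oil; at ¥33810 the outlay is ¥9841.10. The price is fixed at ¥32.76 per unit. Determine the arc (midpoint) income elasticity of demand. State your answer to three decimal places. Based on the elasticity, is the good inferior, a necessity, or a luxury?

With a constant price, Q₁ = 8288.28/32.76 = 253.000 and Q₂ = 9841.10/32.76 = 300.400 (equivalently, work directly with expenditure since P cancels).
Midpoint %ΔQ = (9841.10 − 8288.28)/9064.69 = 0.17130; midpoint %ΔI = (33810 − 24900)/29355 = 0.30353.
η = 0.17130 / 0.30353 = 0.564.
0 < η < 1 ⇒ necessity.

0.564 (necessity)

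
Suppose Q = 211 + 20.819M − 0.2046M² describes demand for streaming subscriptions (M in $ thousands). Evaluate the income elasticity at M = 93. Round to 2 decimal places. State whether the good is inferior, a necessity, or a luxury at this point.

At M = 93: Q = 377.5816.
dQ/dM = 20.819 − 0.4092M = -17.23660.
η = (dQ/dM)·(M/Q) = -17.23660 × (93/377.5816) = -4.25.
η < 0 ⇒ inferior good.

-4.25 (inferior good)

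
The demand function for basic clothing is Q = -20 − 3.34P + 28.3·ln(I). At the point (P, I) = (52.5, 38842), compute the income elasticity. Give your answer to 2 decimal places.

At P = 52.5, I = 38842: Q = 103.703.
Holding P constant, ∂Q/∂I = 28.3/I = 0.000728593.
η_I = (∂Q/∂I)·(I/Q) = 0.000728593 × (38842/103.703) = 0.27.

0.27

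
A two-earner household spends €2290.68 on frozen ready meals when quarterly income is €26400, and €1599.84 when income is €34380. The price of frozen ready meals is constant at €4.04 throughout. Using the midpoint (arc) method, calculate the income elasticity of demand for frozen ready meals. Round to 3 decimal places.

-1.352

With a constant price, Q₁ = 2290.68/4.04 = 567.000 and Q₂ = 1599.84/4.04 = 396.000 (equivalently, work directly with expenditure since P cancels).
Midpoint %ΔQ = (1599.84 − 2290.68)/1945.26 = -0.35514; midpoint %ΔI = (34380 − 26400)/30390 = 0.26259.
η = -0.35514 / 0.26259 = -1.352.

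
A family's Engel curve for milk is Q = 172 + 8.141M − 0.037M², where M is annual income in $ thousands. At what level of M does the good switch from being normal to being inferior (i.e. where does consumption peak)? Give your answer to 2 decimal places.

110.01

dQ/dM = 8.141 − 0.074M.
The good is inferior where dQ/dM < 0. Setting dQ/dM = 0 gives M = 8.141 / 0.074 = 110.01.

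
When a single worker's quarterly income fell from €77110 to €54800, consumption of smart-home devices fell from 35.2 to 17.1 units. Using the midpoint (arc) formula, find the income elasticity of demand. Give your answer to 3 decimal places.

2.046

ΔQ = 17.1 − 35.2 = -18.1; midpoint Q̄ = (35.2 + 17.1)/2 = 26.15.
ΔI = 54800 − 77110 = -22310; midpoint Ī = (77110 + 54800)/2 = 65955.
η = (ΔQ/Q̄) ÷ (ΔI/Ī) = (-18.1/26.15) ÷ (-22310/65955) = 2.046.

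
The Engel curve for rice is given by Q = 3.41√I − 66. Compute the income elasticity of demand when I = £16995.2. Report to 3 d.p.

At I = 16995.2: Q = 378.547.
dQ/dI = 3.41/(2√I) = 0.0130786 at this income.
η = (dQ/dI)·(I/Q) = 0.0130786 × (16995.2/378.547) = 0.587.

0.587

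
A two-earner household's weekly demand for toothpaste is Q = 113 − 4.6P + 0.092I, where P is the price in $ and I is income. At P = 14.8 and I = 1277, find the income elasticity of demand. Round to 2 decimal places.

At P = 14.8, I = 1277: Q = 162.404.
Holding P constant, ∂Q/∂I = 0.092.
η_I = (∂Q/∂I)·(I/Q) = 0.092 × (1277/162.404) = 0.72.

0.72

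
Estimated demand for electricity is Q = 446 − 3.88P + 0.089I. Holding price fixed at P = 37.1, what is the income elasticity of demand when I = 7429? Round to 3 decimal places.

At P = 37.1, I = 7429: Q = 963.233.
Holding P constant, ∂Q/∂I = 0.089.
η_I = (∂Q/∂I)·(I/Q) = 0.089 × (7429/963.233) = 0.686.

0.686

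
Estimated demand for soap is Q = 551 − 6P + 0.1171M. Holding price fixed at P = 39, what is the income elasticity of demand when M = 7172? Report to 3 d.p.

0.726

At P = 39, M = 7172: Q = 1156.841.
Holding P constant, ∂Q/∂M = 0.1171.
η_M = (∂Q/∂M)·(M/Q) = 0.1171 × (7172/1156.841) = 0.726.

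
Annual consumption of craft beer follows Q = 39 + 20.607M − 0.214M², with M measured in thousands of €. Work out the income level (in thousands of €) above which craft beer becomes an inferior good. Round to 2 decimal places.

dQ/dM = 20.607 − 0.428M.
The good is inferior where dQ/dM < 0. Setting dQ/dM = 0 gives M = 20.607 / 0.428 = 48.15.

48.15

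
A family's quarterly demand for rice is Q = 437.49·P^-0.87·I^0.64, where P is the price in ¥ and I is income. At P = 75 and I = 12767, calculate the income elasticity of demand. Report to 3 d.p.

0.640

For a multiplicative demand Q = A·P^α·I^β, the income elasticity is β everywhere.
Here β = 0.64, so η = 0.640.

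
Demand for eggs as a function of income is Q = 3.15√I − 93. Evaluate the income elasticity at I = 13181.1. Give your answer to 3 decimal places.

At I = 13181.1: Q = 268.648.
dQ/dI = 3.15/(2√I) = 0.0137184 at this income.
η = (dQ/dI)·(I/Q) = 0.0137184 × (13181.1/268.648) = 0.673.

0.673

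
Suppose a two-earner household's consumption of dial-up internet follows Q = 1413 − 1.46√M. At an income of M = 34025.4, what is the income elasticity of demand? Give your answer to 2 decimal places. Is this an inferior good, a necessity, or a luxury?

-0.12 (inferior good)

At M = 34025.4: Q = 1143.689.
dQ/dM = -1.46/(2√M) = -0.0039575 at this income.
η = (dQ/dM)·(M/Q) = -0.0039575 × (34025.4/1143.689) = -0.12.
Since η < 0, the good is an inferior good.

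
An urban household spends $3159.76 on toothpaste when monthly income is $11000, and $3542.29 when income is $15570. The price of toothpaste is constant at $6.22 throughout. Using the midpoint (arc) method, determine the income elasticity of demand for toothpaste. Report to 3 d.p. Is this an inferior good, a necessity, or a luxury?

0.332 (necessity)

With a constant price, Q₁ = 3159.76/6.22 = 508.000 and Q₂ = 3542.29/6.22 = 569.500 (equivalently, work directly with expenditure since P cancels).
Midpoint %ΔQ = (3542.29 − 3159.76)/3351.03 = 0.11415; midpoint %ΔI = (15570 − 11000)/13285 = 0.34400.
η = 0.11415 / 0.34400 = 0.332.
0 < η < 1 ⇒ necessity.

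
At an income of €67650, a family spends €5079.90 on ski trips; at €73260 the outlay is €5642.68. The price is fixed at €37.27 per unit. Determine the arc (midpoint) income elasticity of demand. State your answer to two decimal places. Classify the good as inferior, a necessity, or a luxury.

With a constant price, Q₁ = 5079.90/37.27 = 136.300 and Q₂ = 5642.68/37.27 = 151.400 (equivalently, work directly with expenditure since P cancels).
Midpoint %ΔQ = (5642.68 − 5079.90)/5361.29 = 0.10497; midpoint %ΔI = (73260 − 67650)/70455 = 0.07963.
η = 0.10497 / 0.07963 = 1.32.
η > 1 ⇒ luxury.

1.32 (luxury)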